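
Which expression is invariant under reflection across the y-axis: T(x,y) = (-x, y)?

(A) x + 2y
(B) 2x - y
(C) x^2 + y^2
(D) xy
C

The map is reflection across the y-axis: T(x,y) = (-x, y).
Substitute the transformed coordinates into each option and compare with the original:
(A) x + 2y  ->  (-x) + 2(y) = -x + 2y   [differs from x + 2y: not invariant]
(B) 2x - y  ->  2(-x) - (y) = -2x - y   [differs from 2x - y: not invariant]
(C) x^2 + y^2  ->  (-x)^2 + (y)^2 = x^2 + y^2   [equals x^2 + y^2: invariant]
(D) xy  ->  (-x)(y) = -xy   [differs from xy: not invariant]

Only option (C), x^2 + y^2, is unchanged by the transformation.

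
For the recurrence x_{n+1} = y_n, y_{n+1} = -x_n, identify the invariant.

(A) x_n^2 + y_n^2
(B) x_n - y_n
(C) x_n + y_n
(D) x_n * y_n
A

For the recurrence x_{n+1} = y_n, y_{n+1} = -x_n:

x_{n+1}^2 + y_{n+1}^2 = y_n^2 + (-x_n)^2 = x_n^2 + y_n^2
The sum of squares is conserved (like energy in a harmonic oscillator).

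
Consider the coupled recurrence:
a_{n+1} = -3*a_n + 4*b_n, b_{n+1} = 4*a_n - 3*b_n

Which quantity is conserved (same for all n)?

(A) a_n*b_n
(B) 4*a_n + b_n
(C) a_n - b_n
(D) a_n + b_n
D

Replace a_n by a_{n+1} = -3*a_n + 4*b_n and b_n by b_{n+1} = 4*a_n - 3*b_n in each option and simplify:
(A) a_n*b_n  ->  (-3*a_n + 4*b_n)*(4*a_n - 3*b_n) = -12*a_n^2 + 25*a_n*b_n - 12*b_n^2   [not conserved]
(B) 4*a_n + b_n  ->  4*(-3*a_n + 4*b_n) + (4*a_n - 3*b_n) = -8*a_n + 13*b_n   [not conserved]
(C) a_n - b_n  ->  (-3*a_n + 4*b_n) - (4*a_n - 3*b_n) = -7*a_n + 7*b_n   [not conserved]
(D) a_n + b_n  ->  (-3*a_n + 4*b_n) + (4*a_n - 3*b_n) = a_n + b_n   [conserved]

Only (D) a_n + b_n returns to itself after one step, so it is the conserved quantity.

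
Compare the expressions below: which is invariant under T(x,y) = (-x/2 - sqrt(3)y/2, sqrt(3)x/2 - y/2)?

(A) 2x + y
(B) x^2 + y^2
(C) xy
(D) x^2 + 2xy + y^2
B

An expression E(x,y) is invariant under T if E(T(x,y)) = E(x,y). Here T(x,y) = (-x/2 - sqrt(3)y/2, sqrt(3)x/2 - y/2).
Substitute the transformed coordinates into each option and compare with the original:
(A) 2x + y  ->  2(-x/2 - sqrt(3)y/2) + (sqrt(3)x/2 - y/2) = -x + sqrt(3)x/2 - sqrt(3)y - y/2   [differs from 2x + y: not invariant]
(B) x^2 + y^2  ->  (-x/2 - sqrt(3)y/2)^2 + (sqrt(3)x/2 - y/2)^2 = x^2 + y^2   [equals x^2 + y^2: invariant]
(C) xy  ->  (-x/2 - sqrt(3)y/2)(sqrt(3)x/2 - y/2) = -sqrt(3)x^2/4 - xy/2 + sqrt(3)y^2/4   [differs from xy: not invariant]
(D) x^2 + 2xy + y^2  ->  (-x/2 - sqrt(3)y/2)^2 + 2(-x/2 - sqrt(3)y/2)(sqrt(3)x/2 - y/2) + (sqrt(3)x/2 - y/2)^2 = -sqrt(3)x^2/2 + x^2 - xy + sqrt(3)y^2/2 + y^2   [differs from x^2 + 2xy + y^2: not invariant]

Only option (B), x^2 + y^2, is unchanged by the transformation.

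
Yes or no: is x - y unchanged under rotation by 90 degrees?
No

Applying rotation by 90 degrees: x' = x*cos(90 degrees) - y*sin(90 degrees) = -y, y' = x*sin(90 degrees) + y*cos(90 degrees) = x

Substituting into x - y:
(-y) - (x)
= -x - y

This differs from the original expression x - y, so it is NOT invariant.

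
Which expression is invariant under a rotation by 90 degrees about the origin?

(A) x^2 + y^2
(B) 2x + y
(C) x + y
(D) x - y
A

A rotation by 90 degrees sends (x, y) to (-y, x).
Substitute the transformed coordinates into each option and compare with the original:
(A) x^2 + y^2  ->  (-y)^2 + (x)^2 = x^2 + y^2   [equals x^2 + y^2: invariant]
(B) 2x + y  ->  2(-y) + (x) = x - 2y   [differs from 2x + y: not invariant]
(C) x + y  ->  (-y) + (x) = x - y   [differs from x + y: not invariant]
(D) x - y  ->  (-y) - (x) = -x - y   [differs from x - y: not invariant]

Only option (A), x^2 + y^2, is unchanged by the transformation.
Geometrically, x^2 + y^2 is the squared distance from the origin, which every rotation about the origin preserves.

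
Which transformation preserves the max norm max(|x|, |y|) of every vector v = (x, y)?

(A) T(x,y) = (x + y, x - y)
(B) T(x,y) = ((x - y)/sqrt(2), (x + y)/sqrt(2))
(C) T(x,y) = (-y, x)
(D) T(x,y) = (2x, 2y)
C

A transformation preserves a norm if ||T(v)|| = ||v|| for every v; a single vector where the norm changes rules an option out.

(A) T(x,y) = (x + y, x - y): v = (1, 1) has norm max(|1|, |1|) = 1, but T(v) = (2, 0) has norm 2 -- not preserved.
(B) T(x,y) = ((x - y)/sqrt(2), (x + y)/sqrt(2)): v = (1, 0) has norm max(|1|, |0|) = 1, but T(v) = (sqrt(2)/2, sqrt(2)/2) has norm sqrt(2)/2 -- not preserved.
(C) T(x,y) = (-y, x): preserves the norm -- it only permutes the coordinates and/or flips signs, which leaves max(|x|, |y|) unchanged.
(D) T(x,y) = (2x, 2y): v = (1, 0) has norm max(|1|, |0|) = 1, but T(v) = (2, 0) has norm 2 -- not preserved.

Therefore the answer is (C).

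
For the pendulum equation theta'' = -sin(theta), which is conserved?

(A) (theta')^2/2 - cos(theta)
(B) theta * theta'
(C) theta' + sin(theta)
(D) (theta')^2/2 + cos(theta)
A

A first integral I satisfies dI/dt = 0 along every solution. Differentiate each option and use the equation of motion:
(A) d/dt[(theta')^2/2 - cos(theta)] = theta' theta'' + sin(theta) theta' = theta'(-sin(theta)) + theta' sin(theta) = 0
(B) d/dt[theta * theta'] = (theta')^2 + theta theta'' = (theta')^2 - theta sin(theta), not identically 0
(C) d/dt[theta' + sin(theta)] = theta'' + cos(theta) theta' = -sin(theta) + theta' cos(theta), not identically 0
(D) d/dt[(theta')^2/2 + cos(theta)] = theta' theta'' - sin(theta) theta' = -2 theta' sin(theta), not identically 0

Only (A) has zero time-derivative. This is the total energy: kinetic (theta')^2/2 plus potential -cos(theta).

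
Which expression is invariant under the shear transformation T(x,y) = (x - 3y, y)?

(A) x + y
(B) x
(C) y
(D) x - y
C

Under the shear T(x,y) = (x - 3y, y):
Substitute the transformed coordinates into each option and compare with the original:
(A) x + y  ->  (x - 3y) + (y) = x - 2y   [differs from x + y: not invariant]
(B) x  ->  (x - 3y) = x - 3y   [differs from x: not invariant]
(C) y  ->  (y) = y   [equals y: invariant]
(D) x - y  ->  (x - 3y) - (y) = x - 4y   [differs from x - y: not invariant]

Only option (C), y, is unchanged by the transformation.
A horizontal shear moves points parallel to the x-axis, so the y-coordinate (and any function of y alone) is unchanged.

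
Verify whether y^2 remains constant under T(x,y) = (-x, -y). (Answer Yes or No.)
Yes

Substitute T(x,y) = (-x, -y) into the expression and compare with the original.

Original: y^2
After applying T: (-y)^2 = y^2

This is identical to the original y^2, so the expression is invariant.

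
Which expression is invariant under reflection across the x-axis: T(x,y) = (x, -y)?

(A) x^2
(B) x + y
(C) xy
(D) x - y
A

The map is reflection across the x-axis: T(x,y) = (x, -y).
Substitute the transformed coordinates into each option and compare with the original:
(A) x^2  ->  (x)^2 = x^2   [equals x^2: invariant]
(B) x + y  ->  (x) + (-y) = x - y   [differs from x + y: not invariant]
(C) xy  ->  (x)(-y) = -xy   [differs from xy: not invariant]
(D) x - y  ->  (x) - (-y) = x + y   [differs from x - y: not invariant]

Only option (A), x^2, is unchanged by the transformation.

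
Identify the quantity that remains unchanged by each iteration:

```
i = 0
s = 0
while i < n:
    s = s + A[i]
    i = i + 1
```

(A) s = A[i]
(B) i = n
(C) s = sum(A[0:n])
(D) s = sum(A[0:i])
D

A loop invariant must hold before the first iteration and be re-established by every execution of the body.

(D) s = sum(A[0:i]): Initially i = 0 and s = 0 = sum of the empty slice A[0:0]. If s = sum(A[0:i]) holds at the top of an iteration, the body sets s to sum(A[0:i]) + A[i] = sum(A[0:i+1]) and then i to i+1, so s = sum(A[0:i]) holds again. At exit i = n, giving s = sum(A[0:n]).

The other options fail:
(A) s = A[i]: after the first iteration s = A[0] but i = 1, so s = A[i] compares s with the wrong element (and fails in general).
(B) i = n: false initially (i = 0); it is the exit condition, not an invariant.
(C) s = sum(A[0:n]): false before the loop (s = 0, not the full sum) -- it only becomes true at exit.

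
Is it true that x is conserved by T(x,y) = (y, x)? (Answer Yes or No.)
No

Substitute T(x,y) = (y, x) into the expression and compare with the original.

Original: x
After applying T: (y) = y

This differs from the original x (difference: -x + y), so the expression is NOT invariant.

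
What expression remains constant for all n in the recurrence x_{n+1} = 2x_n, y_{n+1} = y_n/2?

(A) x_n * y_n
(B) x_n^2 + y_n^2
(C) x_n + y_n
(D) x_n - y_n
A

For the recurrence x_{n+1} = 2x_n, y_{n+1} = y_n/2:

x_{n+1} * y_{n+1} = (2x_n) * (y_n/2) = x_n * y_n
The product is conserved.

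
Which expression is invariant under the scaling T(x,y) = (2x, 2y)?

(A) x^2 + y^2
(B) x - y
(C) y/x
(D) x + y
C

Under the uniform scaling T(x,y) = (2x, 2y):
Substitute the transformed coordinates into each option and compare with the original:
(A) x^2 + y^2  ->  (2x)^2 + (2y)^2 = 4x^2 + 4y^2   [differs from x^2 + y^2: not invariant]
(B) x - y  ->  (2x) - (2y) = 2x - 2y   [differs from x - y: not invariant]
(C) y/x  ->  (2y)/(2x) = y/x   [equals y/x: invariant]
(D) x + y  ->  (2x) + (2y) = 2x + 2y   [differs from x + y: not invariant]

Only option (C), y/x, is unchanged by the transformation.
The common factor 2 cancels in a ratio of coordinates, while sums, products and sums of squares pick up factors of 2 or 4.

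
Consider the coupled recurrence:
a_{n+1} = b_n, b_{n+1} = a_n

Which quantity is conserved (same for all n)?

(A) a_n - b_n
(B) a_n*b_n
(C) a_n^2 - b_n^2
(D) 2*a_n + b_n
B

Replace a_n by a_{n+1} = b_n and b_n by b_{n+1} = a_n in each option and simplify:
(A) a_n - b_n  ->  (b_n) - (a_n) = -a_n + b_n   [not conserved]
(B) a_n*b_n  ->  (b_n)*(a_n) = a_n*b_n   [conserved]
(C) a_n^2 - b_n^2  ->  (b_n)^2 - (a_n)^2 = -a_n^2 + b_n^2   [not conserved]
(D) 2*a_n + b_n  ->  2*(b_n) + (a_n) = a_n + 2*b_n   [not conserved]

Only (B) a_n*b_n returns to itself after one step, so it is the conserved quantity.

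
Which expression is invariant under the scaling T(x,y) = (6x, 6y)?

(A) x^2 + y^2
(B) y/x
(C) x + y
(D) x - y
B

Under the uniform scaling T(x,y) = (6x, 6y):
Substitute the transformed coordinates into each option and compare with the original:
(A) x^2 + y^2  ->  (6x)^2 + (6y)^2 = 36x^2 + 36y^2   [differs from x^2 + y^2: not invariant]
(B) y/x  ->  (6y)/(6x) = y/x   [equals y/x: invariant]
(C) x + y  ->  (6x) + (6y) = 6x + 6y   [differs from x + y: not invariant]
(D) x - y  ->  (6x) - (6y) = 6x - 6y   [differs from x - y: not invariant]

Only option (B), y/x, is unchanged by the transformation.
The common factor 6 cancels in a ratio of coordinates, while sums, products and sums of squares pick up factors of 6 or 36.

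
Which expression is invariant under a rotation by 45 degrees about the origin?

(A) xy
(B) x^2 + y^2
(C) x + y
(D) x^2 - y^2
B

A rotation by 45 degrees sends (x, y) to (sqrt(2)x/2 - sqrt(2)y/2, sqrt(2)x/2 + sqrt(2)y/2).
Substitute the transformed coordinates into each option and compare with the original:
(A) xy  ->  (sqrt(2)x/2 - sqrt(2)y/2)(sqrt(2)x/2 + sqrt(2)y/2) = x^2/2 - y^2/2   [differs from xy: not invariant]
(B) x^2 + y^2  ->  (sqrt(2)x/2 - sqrt(2)y/2)^2 + (sqrt(2)x/2 + sqrt(2)y/2)^2 = x^2 + y^2   [equals x^2 + y^2: invariant]
(C) x + y  ->  (sqrt(2)x/2 - sqrt(2)y/2) + (sqrt(2)x/2 + sqrt(2)y/2) = sqrt(2)x   [differs from x + y: not invariant]
(D) x^2 - y^2  ->  (sqrt(2)x/2 - sqrt(2)y/2)^2 - (sqrt(2)x/2 + sqrt(2)y/2)^2 = -2xy   [differs from x^2 - y^2: not invariant]

Only option (B), x^2 + y^2, is unchanged by the transformation.
Geometrically, x^2 + y^2 is the squared distance from the origin, which every rotation about the origin preserves.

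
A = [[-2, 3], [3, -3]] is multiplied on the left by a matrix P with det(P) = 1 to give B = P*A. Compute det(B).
-3

By the multiplicative property of determinants, det(B) = det(P*A) = det(P) * det(A) = det(A),
so the determinant is invariant under multiplication by any determinant-1 matrix; we just need det(A).

det(A) = (-2)(-3) - (3)(3) = 6 - 9 = -3

Therefore det(B) = 1 * (-3) = -3.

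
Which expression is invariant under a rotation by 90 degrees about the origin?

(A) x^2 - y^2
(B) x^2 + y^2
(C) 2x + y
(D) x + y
B

A rotation by 90 degrees sends (x, y) to (-y, x).
Substitute the transformed coordinates into each option and compare with the original:
(A) x^2 - y^2  ->  (-y)^2 - (x)^2 = -x^2 + y^2   [differs from x^2 - y^2: not invariant]
(B) x^2 + y^2  ->  (-y)^2 + (x)^2 = x^2 + y^2   [equals x^2 + y^2: invariant]
(C) 2x + y  ->  2(-y) + (x) = x - 2y   [differs from 2x + y: not invariant]
(D) x + y  ->  (-y) + (x) = x - y   [differs from x + y: not invariant]

Only option (B), x^2 + y^2, is unchanged by the transformation.
Geometrically, x^2 + y^2 is the squared distance from the origin, which every rotation about the origin preserves.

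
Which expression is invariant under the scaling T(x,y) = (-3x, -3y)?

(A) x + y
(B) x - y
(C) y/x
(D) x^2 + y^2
C

Under the uniform scaling T(x,y) = (-3x, -3y):
Substitute the transformed coordinates into each option and compare with the original:
(A) x + y  ->  (-3x) + (-3y) = -3x - 3y   [differs from x + y: not invariant]
(B) x - y  ->  (-3x) - (-3y) = -3x + 3y   [differs from x - y: not invariant]
(C) y/x  ->  (-3y)/(-3x) = y/x   [equals y/x: invariant]
(D) x^2 + y^2  ->  (-3x)^2 + (-3y)^2 = 9x^2 + 9y^2   [differs from x^2 + y^2: not invariant]

Only option (C), y/x, is unchanged by the transformation.
The common factor -3 cancels in a ratio of coordinates, while sums, products and sums of squares pick up factors of -3 or 9.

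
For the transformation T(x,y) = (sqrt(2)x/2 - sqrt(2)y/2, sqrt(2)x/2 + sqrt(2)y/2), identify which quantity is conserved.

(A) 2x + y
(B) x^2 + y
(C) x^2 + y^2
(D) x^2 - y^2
C

An expression E(x,y) is invariant under T if E(T(x,y)) = E(x,y). Here T(x,y) = (sqrt(2)x/2 - sqrt(2)y/2, sqrt(2)x/2 + sqrt(2)y/2).
Substitute the transformed coordinates into each option and compare with the original:
(A) 2x + y  ->  2(sqrt(2)x/2 - sqrt(2)y/2) + (sqrt(2)x/2 + sqrt(2)y/2) = 3sqrt(2)x/2 - sqrt(2)y/2   [differs from 2x + y: not invariant]
(B) x^2 + y  ->  (sqrt(2)x/2 - sqrt(2)y/2)^2 + (sqrt(2)x/2 + sqrt(2)y/2) = x^2/2 - xy + sqrt(2)x/2 + y^2/2 + sqrt(2)y/2   [differs from x^2 + y: not invariant]
(C) x^2 + y^2  ->  (sqrt(2)x/2 - sqrt(2)y/2)^2 + (sqrt(2)x/2 + sqrt(2)y/2)^2 = x^2 + y^2   [equals x^2 + y^2: invariant]
(D) x^2 - y^2  ->  (sqrt(2)x/2 - sqrt(2)y/2)^2 - (sqrt(2)x/2 + sqrt(2)y/2)^2 = -2xy   [differs from x^2 - y^2: not invariant]

Only option (C), x^2 + y^2, is unchanged by the transformation.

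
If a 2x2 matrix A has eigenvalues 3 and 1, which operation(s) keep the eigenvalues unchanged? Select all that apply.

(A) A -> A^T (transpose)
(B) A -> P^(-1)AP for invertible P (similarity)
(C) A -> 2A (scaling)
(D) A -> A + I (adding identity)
A and B

Eigenvalues are preserved by:
1. Similarity transformations: A -> P^(-1)AP (same characteristic polynomial)
2. Transpose: A^T has the same eigenvalues as A

Eigenvalues are NOT preserved by:
- Adding identity: eigenvalues become 3+1, 1+1
- Scaling: eigenvalues become 6, 2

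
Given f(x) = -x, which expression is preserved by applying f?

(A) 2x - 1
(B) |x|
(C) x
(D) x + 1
B

For f(x) = -x:
Applying f replaces x by -x. Since |-x| = |x|, the absolute value is unchanged by f, whereas x -> -x, 2x - 1 -> -2x - 1 and x + 1 -> -x + 1 all change.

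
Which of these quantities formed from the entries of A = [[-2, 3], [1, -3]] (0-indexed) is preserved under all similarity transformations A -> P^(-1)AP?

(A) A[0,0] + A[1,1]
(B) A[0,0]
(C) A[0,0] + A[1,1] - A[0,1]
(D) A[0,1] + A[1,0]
A

A[0,0] + A[1,1] is the trace of A. By the cyclic property of the trace, tr(P^(-1)AP) = tr(APP^(-1)) = tr(A), so it is the same for every matrix similar to A.

The other combinations are not similarity invariants. For example, take P = [[1, 1], [1, 2]] (det P = 1), so P^(-1) = [[2, -1], [-1, 1]] and
B = P^(-1)AP = [[4, 13], [-3, -9]].
Evaluating each option on A and on B:
(A) A[0,0] + A[1,1]: -5 for A, -5 for B -> unchanged
(B) A[0,0]: -2 for A, 4 for B -> changes
(C) A[0,0] + A[1,1] - A[0,1]: -8 for A, -18 for B -> changes
(D) A[0,1] + A[1,0]: 4 for A, 10 for B -> changes

Only (A) A[0,0] + A[1,1] = -5 survives (and it does so for every P, not just this one), so it is the invariant.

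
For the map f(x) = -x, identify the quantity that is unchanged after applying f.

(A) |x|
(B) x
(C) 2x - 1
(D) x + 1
A

For f(x) = -x:
Applying f replaces x by -x. Since |-x| = |x|, the absolute value is unchanged by f, whereas x -> -x, 2x - 1 -> -2x - 1 and x + 1 -> -x + 1 all change.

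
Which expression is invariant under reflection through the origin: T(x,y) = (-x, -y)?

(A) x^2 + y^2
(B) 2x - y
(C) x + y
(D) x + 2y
A

The map is reflection through the origin: T(x,y) = (-x, -y).
Substitute the transformed coordinates into each option and compare with the original:
(A) x^2 + y^2  ->  (-x)^2 + (-y)^2 = x^2 + y^2   [equals x^2 + y^2: invariant]
(B) 2x - y  ->  2(-x) - (-y) = -2x + y   [differs from 2x - y: not invariant]
(C) x + y  ->  (-x) + (-y) = -x - y   [differs from x + y: not invariant]
(D) x + 2y  ->  (-x) + 2(-y) = -x - 2y   [differs from x + 2y: not invariant]

Only option (A), x^2 + y^2, is unchanged by the transformation.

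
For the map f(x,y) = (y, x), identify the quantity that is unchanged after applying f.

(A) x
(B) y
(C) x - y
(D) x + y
D

For f(x,y) = (y, x):
After applying f: x' = y, y' = x. So x' + y' = y + x = x + y.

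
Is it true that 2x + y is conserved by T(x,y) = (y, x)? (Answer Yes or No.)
No

Substitute T(x,y) = (y, x) into the expression and compare with the original.

Original: 2x + y
After applying T: 2(y) + (x) = x + 2y

This differs from the original 2x + y (difference: -x + y), so the expression is NOT invariant.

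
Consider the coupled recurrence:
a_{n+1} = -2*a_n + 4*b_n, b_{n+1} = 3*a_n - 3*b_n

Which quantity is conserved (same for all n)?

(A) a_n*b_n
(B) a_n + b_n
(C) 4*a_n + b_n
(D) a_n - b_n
B

Replace a_n by a_{n+1} = -2*a_n + 4*b_n and b_n by b_{n+1} = 3*a_n - 3*b_n in each option and simplify:
(A) a_n*b_n  ->  (-2*a_n + 4*b_n)*(3*a_n - 3*b_n) = -6*a_n^2 + 18*a_n*b_n - 12*b_n^2   [not conserved]
(B) a_n + b_n  ->  (-2*a_n + 4*b_n) + (3*a_n - 3*b_n) = a_n + b_n   [conserved]
(C) 4*a_n + b_n  ->  4*(-2*a_n + 4*b_n) + (3*a_n - 3*b_n) = -5*a_n + 13*b_n   [not conserved]
(D) a_n - b_n  ->  (-2*a_n + 4*b_n) - (3*a_n - 3*b_n) = -5*a_n + 7*b_n   [not conserved]

Only (B) a_n + b_n returns to itself after one step, so it is the conserved quantity.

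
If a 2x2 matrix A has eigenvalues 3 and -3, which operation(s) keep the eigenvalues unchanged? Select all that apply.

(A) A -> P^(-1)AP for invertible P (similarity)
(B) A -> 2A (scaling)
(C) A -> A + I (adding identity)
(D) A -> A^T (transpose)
A and D

Eigenvalues are preserved by:
1. Similarity transformations: A -> P^(-1)AP (same characteristic polynomial)
2. Transpose: A^T has the same eigenvalues as A

Eigenvalues are NOT preserved by:
- Adding identity: eigenvalues become 3+1, -3+1
- Scaling: eigenvalues become 6, -6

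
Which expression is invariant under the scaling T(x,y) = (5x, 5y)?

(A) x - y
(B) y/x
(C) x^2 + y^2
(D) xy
B

Under the uniform scaling T(x,y) = (5x, 5y):
Substitute the transformed coordinates into each option and compare with the original:
(A) x - y  ->  (5x) - (5y) = 5x - 5y   [differs from x - y: not invariant]
(B) y/x  ->  (5y)/(5x) = y/x   [equals y/x: invariant]
(C) x^2 + y^2  ->  (5x)^2 + (5y)^2 = 25x^2 + 25y^2   [differs from x^2 + y^2: not invariant]
(D) xy  ->  (5x)(5y) = 25xy   [differs from xy: not invariant]

Only option (B), y/x, is unchanged by the transformation.
The common factor 5 cancels in a ratio of coordinates, while sums, products and sums of squares pick up factors of 5 or 25.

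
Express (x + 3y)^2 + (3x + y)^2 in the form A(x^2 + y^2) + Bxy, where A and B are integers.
10(x^2 + y^2) + 12xy

Expanding: (x + 3y)^2 = x^2 + 6xy + 9y^2
(3x + y)^2 = 9x^2 + 6xy + y^2
Sum = (1+9)(x^2+y^2) + 12xy = 10(x^2 + y^2) + 12xy
This is symmetric in x and y.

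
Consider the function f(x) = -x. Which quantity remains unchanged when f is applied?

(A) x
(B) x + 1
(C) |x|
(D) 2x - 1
C

For f(x) = -x:
Applying f replaces x by -x. Since |-x| = |x|, the absolute value is unchanged by f, whereas x -> -x, 2x - 1 -> -2x - 1 and x + 1 -> -x + 1 all change.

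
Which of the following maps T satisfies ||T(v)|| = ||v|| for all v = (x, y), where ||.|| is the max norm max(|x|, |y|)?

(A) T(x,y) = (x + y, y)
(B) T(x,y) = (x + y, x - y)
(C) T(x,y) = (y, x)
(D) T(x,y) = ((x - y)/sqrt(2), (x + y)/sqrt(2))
C

A transformation preserves a norm if ||T(v)|| = ||v|| for every v; a single vector where the norm changes rules an option out.

(A) T(x,y) = (x + y, y): v = (1, 1) has norm max(|1|, |1|) = 1, but T(v) = (2, 1) has norm 2 -- not preserved.
(B) T(x,y) = (x + y, x - y): v = (1, 1) has norm max(|1|, |1|) = 1, but T(v) = (2, 0) has norm 2 -- not preserved.
(C) T(x,y) = (y, x): preserves the norm -- it only permutes the coordinates and/or flips signs, which leaves max(|x|, |y|) unchanged.
(D) T(x,y) = ((x - y)/sqrt(2), (x + y)/sqrt(2)): v = (1, 0) has norm max(|1|, |0|) = 1, but T(v) = (sqrt(2)/2, sqrt(2)/2) has norm sqrt(2)/2 -- not preserved.

Therefore the answer is (C).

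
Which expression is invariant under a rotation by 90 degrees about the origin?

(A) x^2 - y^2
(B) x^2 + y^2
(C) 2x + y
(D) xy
B

A rotation by 90 degrees sends (x, y) to (-y, x).
Substitute the transformed coordinates into each option and compare with the original:
(A) x^2 - y^2  ->  (-y)^2 - (x)^2 = -x^2 + y^2   [differs from x^2 - y^2: not invariant]
(B) x^2 + y^2  ->  (-y)^2 + (x)^2 = x^2 + y^2   [equals x^2 + y^2: invariant]
(C) 2x + y  ->  2(-y) + (x) = x - 2y   [differs from 2x + y: not invariant]
(D) xy  ->  (-y)(x) = -xy   [differs from xy: not invariant]

Only option (B), x^2 + y^2, is unchanged by the transformation.
Geometrically, x^2 + y^2 is the squared distance from the origin, which every rotation about the origin preserves.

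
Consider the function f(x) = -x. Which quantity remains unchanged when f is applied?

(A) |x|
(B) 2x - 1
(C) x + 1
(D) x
A

For f(x) = -x:
Applying f replaces x by -x. Since |-x| = |x|, the absolute value is unchanged by f, whereas x -> -x, 2x - 1 -> -2x - 1 and x + 1 -> -x + 1 all change.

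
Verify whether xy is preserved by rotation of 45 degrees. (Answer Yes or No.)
No

Applying rotation by 45 degrees: x' = x*cos(45 degrees) - y*sin(45 degrees) = sqrt(2)x/2 - sqrt(2)y/2, y' = x*sin(45 degrees) + y*cos(45 degrees) = sqrt(2)x/2 + sqrt(2)y/2

Substituting into xy:
(sqrt(2)x/2 - sqrt(2)y/2)(sqrt(2)x/2 + sqrt(2)y/2)
= x^2/2 - y^2/2

This differs from the original expression xy, so it is NOT invariant.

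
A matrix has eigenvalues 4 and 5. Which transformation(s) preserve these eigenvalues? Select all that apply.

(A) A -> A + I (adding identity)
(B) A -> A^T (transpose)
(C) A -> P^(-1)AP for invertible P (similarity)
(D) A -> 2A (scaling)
B and C

Eigenvalues are preserved by:
1. Similarity transformations: A -> P^(-1)AP (same characteristic polynomial)
2. Transpose: A^T has the same eigenvalues as A

Eigenvalues are NOT preserved by:
- Adding identity: eigenvalues become 4+1, 5+1
- Scaling: eigenvalues become 8, 10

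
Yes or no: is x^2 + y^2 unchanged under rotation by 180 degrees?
Yes

Applying rotation by 180 degrees: x' = x*cos(180 degrees) - y*sin(180 degrees) = -x, y' = x*sin(180 degrees) + y*cos(180 degrees) = -y

Substituting into x^2 + y^2:
(-x)^2 + (-y)^2
= x^2 + y^2

This equals the original expression x^2 + y^2, so it IS invariant.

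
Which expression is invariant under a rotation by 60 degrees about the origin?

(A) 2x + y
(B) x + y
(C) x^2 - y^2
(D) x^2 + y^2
D

A rotation by 60 degrees sends (x, y) to (x/2 - sqrt(3)y/2, sqrt(3)x/2 + y/2).
Substitute the transformed coordinates into each option and compare with the original:
(A) 2x + y  ->  2(x/2 - sqrt(3)y/2) + (sqrt(3)x/2 + y/2) = sqrt(3)x/2 + x - sqrt(3)y + y/2   [differs from 2x + y: not invariant]
(B) x + y  ->  (x/2 - sqrt(3)y/2) + (sqrt(3)x/2 + y/2) = x/2 + sqrt(3)x/2 - sqrt(3)y/2 + y/2   [differs from x + y: not invariant]
(C) x^2 - y^2  ->  (x/2 - sqrt(3)y/2)^2 - (sqrt(3)x/2 + y/2)^2 = -x^2/2 - sqrt(3)xy + y^2/2   [differs from x^2 - y^2: not invariant]
(D) x^2 + y^2  ->  (x/2 - sqrt(3)y/2)^2 + (sqrt(3)x/2 + y/2)^2 = x^2 + y^2   [equals x^2 + y^2: invariant]

Only option (D), x^2 + y^2, is unchanged by the transformation.
Geometrically, x^2 + y^2 is the squared distance from the origin, which every rotation about the origin preserves.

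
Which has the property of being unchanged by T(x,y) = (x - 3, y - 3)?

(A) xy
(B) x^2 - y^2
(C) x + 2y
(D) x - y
D

An expression E(x,y) is invariant under T if E(T(x,y)) = E(x,y). Here T(x,y) = (x - 3, y - 3).
Substitute the transformed coordinates into each option and compare with the original:
(A) xy  ->  (x - 3)(y - 3) = xy - 3x - 3y + 9   [differs from xy: not invariant]
(B) x^2 - y^2  ->  (x - 3)^2 - (y - 3)^2 = x^2 - 6x - y^2 + 6y   [differs from x^2 - y^2: not invariant]
(C) x + 2y  ->  (x - 3) + 2(y - 3) = x + 2y - 9   [differs from x + 2y: not invariant]
(D) x - y  ->  (x - 3) - (y - 3) = x - y   [equals x - y: invariant]

Only option (D), x - y, is unchanged by the transformation.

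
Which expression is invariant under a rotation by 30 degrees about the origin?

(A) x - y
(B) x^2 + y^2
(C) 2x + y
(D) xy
B

A rotation by 30 degrees sends (x, y) to (sqrt(3)x/2 - y/2, x/2 + sqrt(3)y/2).
Substitute the transformed coordinates into each option and compare with the original:
(A) x - y  ->  (sqrt(3)x/2 - y/2) - (x/2 + sqrt(3)y/2) = -x/2 + sqrt(3)x/2 - sqrt(3)y/2 - y/2   [differs from x - y: not invariant]
(B) x^2 + y^2  ->  (sqrt(3)x/2 - y/2)^2 + (x/2 + sqrt(3)y/2)^2 = x^2 + y^2   [equals x^2 + y^2: invariant]
(C) 2x + y  ->  2(sqrt(3)x/2 - y/2) + (x/2 + sqrt(3)y/2) = x/2 + sqrt(3)x - y + sqrt(3)y/2   [differs from 2x + y: not invariant]
(D) xy  ->  (sqrt(3)x/2 - y/2)(x/2 + sqrt(3)y/2) = sqrt(3)x^2/4 + xy/2 - sqrt(3)y^2/4   [differs from xy: not invariant]

Only option (B), x^2 + y^2, is unchanged by the transformation.
Geometrically, x^2 + y^2 is the squared distance from the origin, which every rotation about the origin preserves.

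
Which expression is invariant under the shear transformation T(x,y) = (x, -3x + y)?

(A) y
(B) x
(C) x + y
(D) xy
B

Under the shear T(x,y) = (x, -3x + y):
Substitute the transformed coordinates into each option and compare with the original:
(A) y  ->  (-3x + y) = -3x + y   [differs from y: not invariant]
(B) x  ->  (x) = x   [equals x: invariant]
(C) x + y  ->  (x) + (-3x + y) = -2x + y   [differs from x + y: not invariant]
(D) xy  ->  (x)(-3x + y) = -3x^2 + xy   [differs from xy: not invariant]

Only option (B), x, is unchanged by the transformation.
A vertical shear moves points parallel to the y-axis, so the x-coordinate (and any function of x alone) is unchanged.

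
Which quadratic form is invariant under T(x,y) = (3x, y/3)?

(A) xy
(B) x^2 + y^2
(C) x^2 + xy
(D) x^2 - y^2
A

T multiplies x by 3 and divides y by 3.
Substitute the transformed coordinates into each option and compare with the original:
(A) xy  ->  (3x)(y/3) = xy   [equals xy: invariant]
(B) x^2 + y^2  ->  (3x)^2 + (y/3)^2 = 9x^2 + y^2/9   [differs from x^2 + y^2: not invariant]
(C) x^2 + xy  ->  (3x)^2 + (3x)(y/3) = 9x^2 + xy   [differs from x^2 + xy: not invariant]
(D) x^2 - y^2  ->  (3x)^2 - (y/3)^2 = 9x^2 - y^2/9   [differs from x^2 - y^2: not invariant]

Only option (A), xy, is unchanged by the transformation.
The factors 3 and 1/3 cancel only in the pure product xy.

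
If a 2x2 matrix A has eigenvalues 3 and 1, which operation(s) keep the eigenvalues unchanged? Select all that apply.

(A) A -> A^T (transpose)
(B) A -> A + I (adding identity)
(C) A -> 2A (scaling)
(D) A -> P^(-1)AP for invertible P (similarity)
A and D

Eigenvalues are preserved by:
1. Similarity transformations: A -> P^(-1)AP (same characteristic polynomial)
2. Transpose: A^T has the same eigenvalues as A

Eigenvalues are NOT preserved by:
- Adding identity: eigenvalues become 3+1, 1+1
- Scaling: eigenvalues become 6, 2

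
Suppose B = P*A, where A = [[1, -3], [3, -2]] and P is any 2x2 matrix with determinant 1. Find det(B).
7

By the multiplicative property of determinants, det(B) = det(P*A) = det(P) * det(A) = det(A),
so the determinant is invariant under multiplication by any determinant-1 matrix; we just need det(A).

det(A) = (1)(-2) - (-3)(3) = -2 - (-9) = 7

Therefore det(B) = 1 * 7 = 7.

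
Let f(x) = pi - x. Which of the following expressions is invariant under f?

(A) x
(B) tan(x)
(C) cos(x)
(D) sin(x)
D

For f(x) = pi - x:
sin(pi - x) = sin(x), so sine is invariant under this transformation.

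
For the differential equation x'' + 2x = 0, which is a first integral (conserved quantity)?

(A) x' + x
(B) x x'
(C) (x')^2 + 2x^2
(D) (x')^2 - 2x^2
C

A first integral I satisfies dI/dt = 0 along every solution. Differentiate each option and use the equation of motion:
(A) d/dt[x' + x] = x'' + x' = -2x + x', not identically 0
(B) d/dt[x x'] = (x')^2 + x x'' = (x')^2 - 2x^2, not identically 0
(C) d/dt[(x')^2 + 2x^2] = 2x'x'' + 4x x' = 2x'(-2x) + 4x x' = 0
(D) d/dt[(x')^2 - 2x^2] = 2x'x'' - 4x x' = -8x x', not identically 0

Only (C) has zero time-derivative. So the energy-like quantity (x')^2 + 2x^2 is the first integral.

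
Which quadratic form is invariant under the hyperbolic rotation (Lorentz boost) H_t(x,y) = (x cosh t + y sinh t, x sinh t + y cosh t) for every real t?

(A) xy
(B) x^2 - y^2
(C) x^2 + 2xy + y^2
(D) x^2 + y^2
B

Write x' = x cosh t + y sinh t, y' = x sinh t + y cosh t and substitute into each option:
(A) xy: (x cosh t + y sinh t)(x sinh t + y cosh t) = xy(cosh^2 t + sinh^2 t) + (x^2 + y^2) sinh t cosh t = xy cosh 2t + (x^2 + y^2)(sinh 2t)/2   [not invariant for t != 0]
(B) x^2 - y^2: (x cosh t + y sinh t)^2 - (x sinh t + y cosh t)^2 = x^2(cosh^2 t - sinh^2 t) + 2xy(cosh t sinh t - sinh t cosh t) + y^2(sinh^2 t - cosh^2 t) = x^2 - y^2   [invariant, using cosh^2 t - sinh^2 t = 1]
(C) x^2 + 2xy + y^2: (x' + y')^2 with x' + y' = (x + y)(cosh t + sinh t) = (x + y)e^t, so it becomes (x + y)^2 e^(2t)   [not invariant for t != 0]
(D) x^2 + y^2: (x cosh t + y sinh t)^2 + (x sinh t + y cosh t)^2 = (x^2 + y^2)(cosh^2 t + sinh^2 t) + 4xy sinh t cosh t = (x^2 + y^2) cosh 2t + 2xy sinh 2t   [not invariant for t != 0]

Only (B) x^2 - y^2 is unchanged; it is the Minkowski form preserved by Lorentz boosts, just as x^2 + y^2 is preserved by ordinary rotations.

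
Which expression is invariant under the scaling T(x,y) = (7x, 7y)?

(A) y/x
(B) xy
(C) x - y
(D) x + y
A

Under the uniform scaling T(x,y) = (7x, 7y):
Substitute the transformed coordinates into each option and compare with the original:
(A) y/x  ->  (7y)/(7x) = y/x   [equals y/x: invariant]
(B) xy  ->  (7x)(7y) = 49xy   [differs from xy: not invariant]
(C) x - y  ->  (7x) - (7y) = 7x - 7y   [differs from x - y: not invariant]
(D) x + y  ->  (7x) + (7y) = 7x + 7y   [differs from x + y: not invariant]

Only option (A), y/x, is unchanged by the transformation.
The common factor 7 cancels in a ratio of coordinates, while sums, products and sums of squares pick up factors of 7 or 49.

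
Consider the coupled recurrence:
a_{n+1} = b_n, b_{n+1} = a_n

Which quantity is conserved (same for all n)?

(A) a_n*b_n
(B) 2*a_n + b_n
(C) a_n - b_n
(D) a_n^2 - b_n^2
A

Replace a_n by a_{n+1} = b_n and b_n by b_{n+1} = a_n in each option and simplify:
(A) a_n*b_n  ->  (b_n)*(a_n) = a_n*b_n   [conserved]
(B) 2*a_n + b_n  ->  2*(b_n) + (a_n) = a_n + 2*b_n   [not conserved]
(C) a_n - b_n  ->  (b_n) - (a_n) = -a_n + b_n   [not conserved]
(D) a_n^2 - b_n^2  ->  (b_n)^2 - (a_n)^2 = -a_n^2 + b_n^2   [not conserved]

Only (A) a_n*b_n returns to itself after one step, so it is the conserved quantity.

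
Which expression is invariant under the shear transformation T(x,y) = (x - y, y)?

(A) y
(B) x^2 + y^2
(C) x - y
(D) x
A

Under the shear T(x,y) = (x - y, y):
Substitute the transformed coordinates into each option and compare with the original:
(A) y  ->  (y) = y   [equals y: invariant]
(B) x^2 + y^2  ->  (x - y)^2 + (y)^2 = x^2 - 2xy + 2y^2   [differs from x^2 + y^2: not invariant]
(C) x - y  ->  (x - y) - (y) = x - 2y   [differs from x - y: not invariant]
(D) x  ->  (x - y) = x - y   [differs from x: not invariant]

Only option (A), y, is unchanged by the transformation.
A horizontal shear moves points parallel to the x-axis, so the y-coordinate (and any function of y alone) is unchanged.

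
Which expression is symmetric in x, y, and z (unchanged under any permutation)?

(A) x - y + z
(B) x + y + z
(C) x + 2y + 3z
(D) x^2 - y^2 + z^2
B

A symmetric expression is unchanged when the variables are permuted; here the transformation to test is the swap (x, y) -> (y, x).
A symmetric expression must survive every permutation; the single swap x <-> y already eliminates the distractors, and the keyed expression is also unchanged by x <-> z and y <-> z (each variable enters it in exactly the same way).
Substitute the transformed coordinates into each option and compare with the original:
(A) x - y + z  ->  (y) - (x) + z = -x + y + z   [differs from x - y + z: not invariant]
(B) x + y + z  ->  (y) + (x) + z = x + y + z   [equals x + y + z: invariant]
(C) x + 2y + 3z  ->  (y) + 2(x) + 3z = 2x + y + 3z   [differs from x + 2y + 3z: not invariant]
(D) x^2 - y^2 + z^2  ->  (y)^2 - (x)^2 + z^2 = -x^2 + y^2 + z^2   [differs from x^2 - y^2 + z^2: not invariant]

Only option (B), x + y + z, is unchanged by the transformation.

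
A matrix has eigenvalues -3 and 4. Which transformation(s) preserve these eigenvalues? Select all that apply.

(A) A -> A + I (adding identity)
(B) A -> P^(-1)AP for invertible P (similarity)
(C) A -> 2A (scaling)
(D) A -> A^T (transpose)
B and D

Eigenvalues are preserved by:
1. Similarity transformations: A -> P^(-1)AP (same characteristic polynomial)
2. Transpose: A^T has the same eigenvalues as A

Eigenvalues are NOT preserved by:
- Adding identity: eigenvalues become -3+1, 4+1
- Scaling: eigenvalues become -6, 8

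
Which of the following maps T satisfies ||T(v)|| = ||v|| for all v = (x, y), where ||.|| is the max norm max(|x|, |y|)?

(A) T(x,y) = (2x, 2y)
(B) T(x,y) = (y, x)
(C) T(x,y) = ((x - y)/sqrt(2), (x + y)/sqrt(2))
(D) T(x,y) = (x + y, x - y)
B

A transformation preserves a norm if ||T(v)|| = ||v|| for every v; a single vector where the norm changes rules an option out.

(A) T(x,y) = (2x, 2y): v = (1, 0) has norm max(|1|, |0|) = 1, but T(v) = (2, 0) has norm 2 -- not preserved.
(B) T(x,y) = (y, x): preserves the norm -- it only permutes the coordinates and/or flips signs, which leaves max(|x|, |y|) unchanged.
(C) T(x,y) = ((x - y)/sqrt(2), (x + y)/sqrt(2)): v = (1, 0) has norm max(|1|, |0|) = 1, but T(v) = (sqrt(2)/2, sqrt(2)/2) has norm sqrt(2)/2 -- not preserved.
(D) T(x,y) = (x + y, x - y): v = (1, 1) has norm max(|1|, |1|) = 1, but T(v) = (2, 0) has norm 2 -- not preserved.

Therefore the answer is (B).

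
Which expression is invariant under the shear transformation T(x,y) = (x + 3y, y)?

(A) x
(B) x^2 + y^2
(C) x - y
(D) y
D

Under the shear T(x,y) = (x + 3y, y):
Substitute the transformed coordinates into each option and compare with the original:
(A) x  ->  (x + 3y) = x + 3y   [differs from x: not invariant]
(B) x^2 + y^2  ->  (x + 3y)^2 + (y)^2 = x^2 + 6xy + 10y^2   [differs from x^2 + y^2: not invariant]
(C) x - y  ->  (x + 3y) - (y) = x + 2y   [differs from x - y: not invariant]
(D) y  ->  (y) = y   [equals y: invariant]

Only option (D), y, is unchanged by the transformation.
A horizontal shear moves points parallel to the x-axis, so the y-coordinate (and any function of y alone) is unchanged.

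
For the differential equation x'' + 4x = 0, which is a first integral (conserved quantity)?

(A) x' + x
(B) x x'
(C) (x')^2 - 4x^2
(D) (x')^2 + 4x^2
D

A first integral I satisfies dI/dt = 0 along every solution. Differentiate each option and use the equation of motion:
(A) d/dt[x' + x] = x'' + x' = -4x + x', not identically 0
(B) d/dt[x x'] = (x')^2 + x x'' = (x')^2 - 4x^2, not identically 0
(C) d/dt[(x')^2 - 4x^2] = 2x'x'' - 8x x' = -16x x', not identically 0
(D) d/dt[(x')^2 + 4x^2] = 2x'x'' + 8x x' = 2x'(-4x) + 8x x' = 0

Only (D) has zero time-derivative. So the energy-like quantity (x')^2 + 4x^2 is the first integral.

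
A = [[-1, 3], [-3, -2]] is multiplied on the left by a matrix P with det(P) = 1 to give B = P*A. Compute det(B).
11

By the multiplicative property of determinants, det(B) = det(P*A) = det(P) * det(A) = det(A),
so the determinant is invariant under multiplication by any determinant-1 matrix; we just need det(A).

det(A) = (-1)(-2) - (3)(-3) = 2 - (-9) = 11

Therefore det(B) = 1 * 11 = 11.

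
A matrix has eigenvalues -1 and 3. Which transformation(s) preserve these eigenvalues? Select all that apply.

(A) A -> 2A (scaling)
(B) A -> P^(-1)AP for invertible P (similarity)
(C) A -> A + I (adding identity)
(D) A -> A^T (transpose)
B and D

Eigenvalues are preserved by:
1. Similarity transformations: A -> P^(-1)AP (same characteristic polynomial)
2. Transpose: A^T has the same eigenvalues as A

Eigenvalues are NOT preserved by:
- Adding identity: eigenvalues become -1+1, 3+1
- Scaling: eigenvalues become -2, 6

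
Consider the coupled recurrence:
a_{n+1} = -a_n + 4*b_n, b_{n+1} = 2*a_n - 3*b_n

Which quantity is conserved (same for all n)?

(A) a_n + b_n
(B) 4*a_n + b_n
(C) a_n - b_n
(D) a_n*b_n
A

Replace a_n by a_{n+1} = -a_n + 4*b_n and b_n by b_{n+1} = 2*a_n - 3*b_n in each option and simplify:
(A) a_n + b_n  ->  (-a_n + 4*b_n) + (2*a_n - 3*b_n) = a_n + b_n   [conserved]
(B) 4*a_n + b_n  ->  4*(-a_n + 4*b_n) + (2*a_n - 3*b_n) = -2*a_n + 13*b_n   [not conserved]
(C) a_n - b_n  ->  (-a_n + 4*b_n) - (2*a_n - 3*b_n) = -3*a_n + 7*b_n   [not conserved]
(D) a_n*b_n  ->  (-a_n + 4*b_n)*(2*a_n - 3*b_n) = -2*a_n^2 + 11*a_n*b_n - 12*b_n^2   [not conserved]

Only (A) a_n + b_n returns to itself after one step, so it is the conserved quantity.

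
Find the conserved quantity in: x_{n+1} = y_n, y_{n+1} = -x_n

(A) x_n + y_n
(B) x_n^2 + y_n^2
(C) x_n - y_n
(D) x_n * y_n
B

For the recurrence x_{n+1} = y_n, y_{n+1} = -x_n:

x_{n+1}^2 + y_{n+1}^2 = y_n^2 + (-x_n)^2 = x_n^2 + y_n^2
The sum of squares is conserved (like energy in a harmonic oscillator).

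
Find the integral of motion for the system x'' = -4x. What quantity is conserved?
E = (x')^2 + 4x^2

Multiply the equation by x':
x' * x'' = -4x * x'
The left side is d/dt[(x')^2/2] and the right side is d/dt[-4x^2/2], so
d/dt[(x')^2/2 + 4x^2/2] = 0, i.e. (x')^2/2 + 4x^2/2 = constant.
Multiplying by 2, the integral of motion is E = (x')^2 + 4x^2.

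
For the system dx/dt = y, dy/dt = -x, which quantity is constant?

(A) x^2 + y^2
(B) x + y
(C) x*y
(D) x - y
A

A first integral I satisfies dI/dt = 0 along every solution. Differentiate each option and use the equation of motion:
(A) d/dt[x^2 + y^2] = 2x*dx/dt + 2y*dy/dt = 2x*y + 2y*(-x) = 0
(B) d/dt[x + y] = y + (-x) = y - x, not identically 0
(C) d/dt[x*y] = (dx/dt)y + x(dy/dt) = y^2 - x^2, not identically 0
(D) d/dt[x - y] = y - (-x) = x + y, not identically 0

Only (A) has zero time-derivative. So x^2 + y^2 (the squared radius; trajectories are circles) is the conserved quantity.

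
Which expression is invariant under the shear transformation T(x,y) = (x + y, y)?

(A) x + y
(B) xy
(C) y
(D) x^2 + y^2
C

Under the shear T(x,y) = (x + y, y):
Substitute the transformed coordinates into each option and compare with the original:
(A) x + y  ->  (x + y) + (y) = x + 2y   [differs from x + y: not invariant]
(B) xy  ->  (x + y)(y) = xy + y^2   [differs from xy: not invariant]
(C) y  ->  (y) = y   [equals y: invariant]
(D) x^2 + y^2  ->  (x + y)^2 + (y)^2 = x^2 + 2xy + 2y^2   [differs from x^2 + y^2: not invariant]

Only option (C), y, is unchanged by the transformation.
A horizontal shear moves points parallel to the x-axis, so the y-coordinate (and any function of y alone) is unchanged.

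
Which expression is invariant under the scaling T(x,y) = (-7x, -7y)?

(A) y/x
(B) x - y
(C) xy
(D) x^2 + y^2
A

Under the uniform scaling T(x,y) = (-7x, -7y):
Substitute the transformed coordinates into each option and compare with the original:
(A) y/x  ->  (-7y)/(-7x) = y/x   [equals y/x: invariant]
(B) x - y  ->  (-7x) - (-7y) = -7x + 7y   [differs from x - y: not invariant]
(C) xy  ->  (-7x)(-7y) = 49xy   [differs from xy: not invariant]
(D) x^2 + y^2  ->  (-7x)^2 + (-7y)^2 = 49x^2 + 49y^2   [differs from x^2 + y^2: not invariant]

Only option (A), y/x, is unchanged by the transformation.
The common factor -7 cancels in a ratio of coordinates, while sums, products and sums of squares pick up factors of -7 or 49.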